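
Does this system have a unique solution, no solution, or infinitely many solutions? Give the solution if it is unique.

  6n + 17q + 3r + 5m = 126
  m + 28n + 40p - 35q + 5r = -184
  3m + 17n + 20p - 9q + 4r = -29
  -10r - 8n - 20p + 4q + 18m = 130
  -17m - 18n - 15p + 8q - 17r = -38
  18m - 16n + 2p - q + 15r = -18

m = 4, n = 4, p = -3, q = 5, r = -1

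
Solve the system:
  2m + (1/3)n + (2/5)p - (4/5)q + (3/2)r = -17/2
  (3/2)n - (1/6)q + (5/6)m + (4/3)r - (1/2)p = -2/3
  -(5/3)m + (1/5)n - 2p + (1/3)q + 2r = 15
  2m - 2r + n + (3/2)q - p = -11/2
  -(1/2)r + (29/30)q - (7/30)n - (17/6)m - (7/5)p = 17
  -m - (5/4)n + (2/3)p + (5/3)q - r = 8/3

Row-reduce:
R1 ← R1 / (2).
R2 ← R2 − 5/6·R1.
R3 ← R3 + 5/3·R1.
R4 ← R4 − 2·R1.
R5 ← R5 + 17/6·R1.
R6 ← R6 + 1·R1.
R2 ← R2 / (49/36).
R1 ← R1 − 1/6·R2.
R3 ← R3 − 43/90·R2.
R4 ← R4 − 2/3·R2.
R5 ← R5 − 43/180·R2.
R6 ← R6 + 13/12·R2.
R3 ← R3 / (-351/245).
R1 ← R1 − 69/245·R3.
R2 ← R2 + 24/49·R3.
R4 ← R4 + 263/245·R3.
R5 ← R5 + 351/490·R3.
R6 ← R6 − 247/735·R3.
R4 ← R4 / (2939/1170).
R1 ← R1 + 97/195·R4.
R2 ← R2 − 10/39·R4.
R3 ← R3 − 32/117·R4.
R6 ← R6 − 353/270·R4.
Swap R5 and R6.
R5 ← R5 / (2660231/634824).
R1 ← R1 − 2441/52902·R5.
R2 ← R2 − 685/5878·R5.
R3 ← R3 + 37858/26451·R5.
R4 ← R4 + 64189/26451·R5.
Row 6 reduces to 0 = 1, a contradiction. The system is inconsistent.

no solution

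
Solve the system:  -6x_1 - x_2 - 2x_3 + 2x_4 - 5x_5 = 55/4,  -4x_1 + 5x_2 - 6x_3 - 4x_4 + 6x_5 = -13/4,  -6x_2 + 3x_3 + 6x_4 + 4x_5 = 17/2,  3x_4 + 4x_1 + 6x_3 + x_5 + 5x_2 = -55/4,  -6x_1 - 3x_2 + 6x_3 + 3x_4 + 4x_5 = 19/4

x_1 = -1, x_2 = -5/4, x_3 = -1, x_4 = 1, x_5 = -1/2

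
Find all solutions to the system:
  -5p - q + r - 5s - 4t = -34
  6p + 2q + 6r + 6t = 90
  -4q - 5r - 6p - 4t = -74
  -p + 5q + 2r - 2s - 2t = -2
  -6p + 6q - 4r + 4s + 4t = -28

p = 4, q = 0, r = 6, s = 0, t = 5

Row-reduce the augmented matrix:
R1 ← R1 / (-5).
R2 ← R2 − 6·R1.
R3 ← R3 + 6·R1.
R4 ← R4 + 1·R1.
R5 ← R5 + 6·R1.
R2 ← R2 / (4/5).
R1 ← R1 − 1/5·R2.
R3 ← R3 + 14/5·R2.
R4 ← R4 − 26/5·R2.
R5 ← R5 − 36/5·R2.
R3 ← R3 / (19).
R1 ← R1 + 2·R3.
R2 ← R2 − 9·R3.
R4 ← R4 + 45·R3.
R5 ← R5 + 70·R3.
R4 ← R4 / (47/19).
R1 ← R1 − 35/38·R4.
R2 ← R2 + 15/38·R4.
R3 ← R3 + 15/19·R4.
R5 ← R5 − 166/19·R4.
R5 ← R5 / (300/47).
R1 ← R1 + 3/94·R5.
R2 ← R2 + 39/94·R5.
R3 ← R3 − 55/47·R5.
R4 ← R4 − 54/47·R5.
Reading off the reduced rows gives p = 4, q = 0, r = 6, s = 0, t = 5.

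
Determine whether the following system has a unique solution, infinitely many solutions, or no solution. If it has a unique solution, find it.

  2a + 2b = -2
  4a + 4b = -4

Row-reduce:
R1 ← R1 / (2).
R2 ← R2 − 4·R1.
Rank is 1 with 2 unknowns, leaving b free.

infinitely many solutions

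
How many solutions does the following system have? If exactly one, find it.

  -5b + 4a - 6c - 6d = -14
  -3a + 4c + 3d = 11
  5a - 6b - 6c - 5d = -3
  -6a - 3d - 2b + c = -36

a = 6, b = -2, c = 5, d = 3

Row-reduce the augmented matrix:
R1 ← R1 / (4).
R2 ← R2 + 3·R1.
R3 ← R3 − 5·R1.
R4 ← R4 + 6·R1.
R2 ← R2 / (-15/4).
R1 ← R1 + 5/4·R2.
R3 ← R3 − 1/4·R2.
R4 ← R4 + 19/2·R2.
R3 ← R3 / (22/15).
R1 ← R1 + 4/3·R3.
R2 ← R2 − 2/15·R3.
R4 ← R4 + 101/15·R3.
R4 ← R4 / (31/11).
R1 ← R1 − 13/11·R4.
R2 ← R2 − 2/11·R4.
R3 ← R3 − 18/11·R4.
Reading off the reduced rows gives a = 6, b = -2, c = 5, d = 3.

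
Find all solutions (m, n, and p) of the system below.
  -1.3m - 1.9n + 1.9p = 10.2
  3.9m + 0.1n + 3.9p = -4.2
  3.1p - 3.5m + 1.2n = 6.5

Row-reduce the augmented matrix:
R1 ← R1 / (-13/10).
R2 ← R2 − 39/10·R1.
R3 ← R3 + 7/2·R1.
R2 ← R2 / (-28/5).
R1 ← R1 − 19/13·R2.
R3 ← R3 − 821/130·R2.
R3 ← R3 / (4009/455).
R1 ← R1 − 95/91·R3.
R2 ← R2 + 12/7·R3.
Reading off the reduced rows gives m = -2, n = -3, p = 1.

m = -2, n = -3, p = 1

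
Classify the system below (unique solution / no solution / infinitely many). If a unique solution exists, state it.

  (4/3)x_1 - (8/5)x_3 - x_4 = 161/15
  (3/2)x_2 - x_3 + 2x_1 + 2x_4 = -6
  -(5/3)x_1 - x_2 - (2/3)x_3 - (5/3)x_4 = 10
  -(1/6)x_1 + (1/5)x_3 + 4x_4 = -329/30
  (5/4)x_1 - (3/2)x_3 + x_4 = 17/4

no solution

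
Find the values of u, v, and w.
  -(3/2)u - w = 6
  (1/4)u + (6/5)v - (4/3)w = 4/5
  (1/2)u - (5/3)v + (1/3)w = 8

Row-reduce the augmented matrix:
R1 ← R1 / (-3/2).
R2 ← R2 − 1/4·R1.
R3 ← R3 − 1/2·R1.
R2 ← R2 / (6/5).
R3 ← R3 + 5/3·R2.
R3 ← R3 / (-25/12).
R1 ← R1 − 2/3·R3.
R2 ← R2 + 5/4·R3.
Reading off the reduced rows gives u = 0, v = -6, w = -6.

u = 0, v = -6, w = -6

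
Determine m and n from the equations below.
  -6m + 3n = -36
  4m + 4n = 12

m = 5, n = -2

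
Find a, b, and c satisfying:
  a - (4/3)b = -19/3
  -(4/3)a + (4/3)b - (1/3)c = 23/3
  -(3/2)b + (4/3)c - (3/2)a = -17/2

Row-reduce the augmented matrix:
R2 ← R2 + 4/3·R1.
R3 ← R3 + 3/2·R1.
R2 ← R2 / (-4/9).
R1 ← R1 + 4/3·R2.
R3 ← R3 + 7/2·R2.
R3 ← R3 / (95/24).
R1 ← R1 − 1·R3.
R2 ← R2 − 3/4·R3.
Reading off the reduced rows gives a = -1, b = 4, c = -3.

a = -1, b = 4, c = -3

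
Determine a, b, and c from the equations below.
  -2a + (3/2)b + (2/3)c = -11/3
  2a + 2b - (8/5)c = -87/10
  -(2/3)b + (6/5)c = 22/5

a = 1/4, b = -3, c = 2

Row-reduce the augmented matrix:
R1 ← R1 / (-2).
R2 ← R2 − 2·R1.
R2 ← R2 / (7/2).
R1 ← R1 + 3/4·R2.
R3 ← R3 + 2/3·R2.
R3 ← R3 / (46/45).
R1 ← R1 + 8/15·R3.
R2 ← R2 + 4/15·R3.
Reading off the reduced rows gives a = 1/4, b = -3, c = 2.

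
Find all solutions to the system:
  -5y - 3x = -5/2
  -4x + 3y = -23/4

Row-reduce the augmented matrix:
R1 ← R1 / (-3).
R2 ← R2 + 4·R1.
R2 ← R2 / (29/3).
R1 ← R1 − 5/3·R2.
Reading off the reduced rows gives x = 5/4, y = -1/4.

x = 5/4, y = -1/4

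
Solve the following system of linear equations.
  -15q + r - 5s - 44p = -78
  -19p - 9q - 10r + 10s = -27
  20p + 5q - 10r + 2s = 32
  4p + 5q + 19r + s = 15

Row-reduce:
R1 ← R1 / (-44).
R2 ← R2 + 19·R1.
R3 ← R3 − 20·R1.
R4 ← R4 − 4·R1.
R2 ← R2 / (-111/44).
R1 ← R1 − 15/44·R2.
R3 ← R3 + 20/11·R2.
R4 ← R4 − 40/11·R2.
R3 ← R3 / (-75/37).
R1 ← R1 + 53/37·R3.
R2 ← R2 − 153/37·R3.
R4 ← R4 − 150/37·R3.
Row 4 reduces to 0 = 1, a contradiction. The system is inconsistent.

no solution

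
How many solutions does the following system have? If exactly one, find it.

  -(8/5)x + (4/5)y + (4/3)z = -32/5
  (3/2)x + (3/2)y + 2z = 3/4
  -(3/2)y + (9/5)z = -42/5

x = 5/2, y = 2, z = -3

Row-reduce the augmented matrix:
R1 ← R1 / (-8/5).
R2 ← R2 − 3/2·R1.
R2 ← R2 / (9/4).
R1 ← R1 + 1/2·R2.
R3 ← R3 + 3/2·R2.
R3 ← R3 / (119/30).
R1 ← R1 + 1/9·R3.
R2 ← R2 − 13/9·R3.
Reading off the reduced rows gives x = 5/2, y = 2, z = -3.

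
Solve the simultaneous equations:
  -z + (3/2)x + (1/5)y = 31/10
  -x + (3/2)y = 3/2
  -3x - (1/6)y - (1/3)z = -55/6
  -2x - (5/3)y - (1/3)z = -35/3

no solution

Row-reduce:
R1 ← R1 / (3/2).
R2 ← R2 + 1·R1.
R3 ← R3 + 3·R1.
R4 ← R4 + 2·R1.
R2 ← R2 / (49/30).
R1 ← R1 − 2/15·R2.
R3 ← R3 − 7/30·R2.
R4 ← R4 + 7/5·R2.
R3 ← R3 / (-47/21).
R1 ← R1 + 30/49·R3.
R2 ← R2 + 20/49·R3.
R4 ← R4 + 47/21·R3.
Row 4 reduces to 0 = -1, a contradiction. The system is inconsistent.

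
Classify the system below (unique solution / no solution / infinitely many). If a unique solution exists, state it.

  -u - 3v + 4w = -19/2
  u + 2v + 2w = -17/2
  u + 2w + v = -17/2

u = -5/2, v = 0, w = -3

Row-reduce the augmented matrix:
R1 ← R1 / (-1).
R2 ← R2 − 1·R1.
R3 ← R3 − 1·R1.
R2 ← R2 / (-1).
R1 ← R1 − 3·R2.
R3 ← R3 + 2·R2.
R3 ← R3 / (-6).
R1 ← R1 − 14·R3.
R2 ← R2 + 6·R3.
Reading off the reduced rows gives u = -5/2, v = 0, w = -3.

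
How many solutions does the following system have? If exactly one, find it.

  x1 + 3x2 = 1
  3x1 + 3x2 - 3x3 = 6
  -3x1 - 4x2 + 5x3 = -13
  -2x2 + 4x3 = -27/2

no solution

Row-reduce:
R2 ← R2 − 3·R1.
R3 ← R3 + 3·R1.
R2 ← R2 / (-6).
R1 ← R1 − 3·R2.
R3 ← R3 − 5·R2.
R4 ← R4 + 2·R2.
R3 ← R3 / (5/2).
R1 ← R1 + 3/2·R3.
R2 ← R2 − 1/2·R3.
R4 ← R4 − 5·R3.
Row 4 reduces to 0 = 1/2, a contradiction. The system is inconsistent.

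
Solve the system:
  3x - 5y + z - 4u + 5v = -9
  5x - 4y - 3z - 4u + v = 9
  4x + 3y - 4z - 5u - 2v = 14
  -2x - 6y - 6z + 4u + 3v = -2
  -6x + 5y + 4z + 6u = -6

x = 6, y = 2, z = -1, u = 4, v = 0

Row-reduce the augmented matrix:
R1 ← R1 / (3).
R2 ← R2 − 5·R1.
R3 ← R3 − 4·R1.
R4 ← R4 + 2·R1.
R5 ← R5 + 6·R1.
R2 ← R2 / (13/3).
R1 ← R1 + 5/3·R2.
R3 ← R3 − 29/3·R2.
R4 ← R4 + 28/3·R2.
R5 ← R5 + 5·R2.
R3 ← R3 / (66/13).
R1 ← R1 + 19/13·R3.
R2 ← R2 + 14/13·R3.
R4 ← R4 + 200/13·R3.
R5 ← R5 − 8/13·R3.
R4 ← R4 / (-328/33).
R1 ← R1 + 127/66·R4.
R2 ← R2 + 19/33·R4.
R3 ← R3 + 73/66·R4.
R5 ← R5 − 58/33·R4.
R5 ← R5 / (501/164).
R1 ← R1 + 1063/656·R5.
R2 ← R2 + 283/328·R5.
R3 ← R3 + 17/656·R5.
R4 ← R4 + 457/328·R5.
Reading off the reduced rows gives x = 6, y = 2, z = -1, u = 4, v = 0.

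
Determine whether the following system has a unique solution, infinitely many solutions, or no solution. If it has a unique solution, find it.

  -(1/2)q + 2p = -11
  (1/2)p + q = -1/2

p = -5, q = 2

From equation 2: q = -1/2 − 1/2·p.
Substitute into equation 1 and solve: p = -5.
Then q = 2.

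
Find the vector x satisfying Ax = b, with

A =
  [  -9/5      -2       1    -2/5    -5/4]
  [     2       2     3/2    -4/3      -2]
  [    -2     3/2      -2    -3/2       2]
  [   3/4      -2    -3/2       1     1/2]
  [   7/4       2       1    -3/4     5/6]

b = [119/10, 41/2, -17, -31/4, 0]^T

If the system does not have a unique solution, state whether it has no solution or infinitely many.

Row-reduce the augmented matrix:
R1 ← R1 / (-9/5).
R2 ← R2 − 2·R1.
R3 ← R3 + 2·R1.
R4 ← R4 − 3/4·R1.
R5 ← R5 − 7/4·R1.
R2 ← R2 / (-2/9).
R1 ← R1 − 10/9·R2.
R3 ← R3 − 67/18·R2.
R4 ← R4 + 17/6·R2.
R5 ← R5 − 1/18·R2.
R3 ← R3 / (325/8).
R1 ← R1 − 25/2·R3.
R2 ← R2 + 47/4·R3.
R4 ← R4 + 275/8·R3.
R5 ← R5 − 21/8·R3.
R4 ← R4 / (-101/39).
R1 ← R1 − 32/39·R4.
R2 ← R2 + 179/195·R4.
R3 ← R3 + 148/195·R4.
R5 ← R5 − 319/780·R4.
R5 ← R5 / (924821/484800).
R1 ← R1 + 183/404·R5.
R2 ← R2 − 20713/40400·R5.
R3 ← R3 + 7421/10100·R5.
R4 ← R4 − 1233/1616·R5.
Reading off the reduced rows gives x_1 = 1, x_2 = -1, x_3 = 3, x_4 = -3, x_5 = -6.

x_1 = 1, x_2 = -1, x_3 = 3, x_4 = -3, x_5 = -6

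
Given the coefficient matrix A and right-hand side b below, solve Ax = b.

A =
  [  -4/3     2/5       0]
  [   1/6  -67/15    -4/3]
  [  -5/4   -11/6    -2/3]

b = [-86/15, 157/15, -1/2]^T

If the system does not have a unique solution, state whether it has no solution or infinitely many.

Row-reduce:
R1 ← R1 / (-4/3).
R2 ← R2 − 1/6·R1.
R3 ← R3 + 5/4·R1.
R2 ← R2 / (-53/12).
R1 ← R1 + 3/10·R2.
R3 ← R3 + 53/24·R2.
Rank is 2 with 3 unknowns, leaving x_3 free.

infinitely many solutions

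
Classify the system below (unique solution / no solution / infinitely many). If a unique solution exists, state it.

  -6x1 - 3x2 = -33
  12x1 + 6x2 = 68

no solution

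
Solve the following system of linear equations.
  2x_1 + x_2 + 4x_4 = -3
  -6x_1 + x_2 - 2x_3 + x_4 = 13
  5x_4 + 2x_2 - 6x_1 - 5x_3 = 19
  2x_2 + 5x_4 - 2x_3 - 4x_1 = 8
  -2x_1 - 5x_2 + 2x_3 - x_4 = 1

Row-reduce:
R1 ← R1 / (2).
R2 ← R2 + 6·R1.
R3 ← R3 + 6·R1.
R4 ← R4 + 4·R1.
R5 ← R5 + 2·R1.
R2 ← R2 / (4).
R1 ← R1 − 1/2·R2.
R3 ← R3 − 5·R2.
R4 ← R4 − 4·R2.
R5 ← R5 + 4·R2.
R3 ← R3 / (-5/2).
R1 ← R1 − 1/4·R3.
R2 ← R2 + 1/2·R3.
Swap R4 and R5.
R4 ← R4 / (16).
R1 ← R1 − 9/20·R4.
R2 ← R2 − 31/10·R4.
R3 ← R3 + 3/10·R4.
Row 5 reduces to 0 = -2, a contradiction. The system is inconsistent.

no solution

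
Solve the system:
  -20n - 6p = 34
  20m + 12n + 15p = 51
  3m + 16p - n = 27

Row-reduce the augmented matrix:
Swap R1 and R2.
R1 ← R1 / (20).
R3 ← R3 − 3·R1.
R2 ← R2 / (-20).
R1 ← R1 − 3/5·R2.
R3 ← R3 + 14/5·R2.
R3 ← R3 / (1459/100).
R1 ← R1 − 57/100·R3.
R2 ← R2 − 3/10·R3.
Reading off the reduced rows gives m = 3, n = -2, p = 1.

m = 3, n = -2, p = 1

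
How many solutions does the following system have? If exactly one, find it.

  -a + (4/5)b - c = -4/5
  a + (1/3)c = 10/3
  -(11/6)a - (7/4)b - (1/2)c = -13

Row-reduce the augmented matrix:
R1 ← R1 / (-1).
R2 ← R2 − 1·R1.
R3 ← R3 + 11/6·R1.
R2 ← R2 / (4/5).
R1 ← R1 + 4/5·R2.
R3 ← R3 + 193/60·R2.
R3 ← R3 / (-97/72).
R1 ← R1 − 1/3·R3.
R2 ← R2 + 5/6·R3.
Reading off the reduced rows gives a = 3, b = 4, c = 1.

a = 3, b = 4, c = 1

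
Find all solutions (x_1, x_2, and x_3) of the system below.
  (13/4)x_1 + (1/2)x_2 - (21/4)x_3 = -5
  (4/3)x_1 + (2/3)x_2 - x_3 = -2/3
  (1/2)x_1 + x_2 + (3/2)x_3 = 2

Row-reduce:
R1 ← R1 / (13/4).
R2 ← R2 − 4/3·R1.
R3 ← R3 − 1/2·R1.
R2 ← R2 / (6/13).
R1 ← R1 − 2/13·R2.
R3 ← R3 − 12/13·R2.
Rank is 2 with 3 unknowns, leaving x_3 free.

infinitely many solutions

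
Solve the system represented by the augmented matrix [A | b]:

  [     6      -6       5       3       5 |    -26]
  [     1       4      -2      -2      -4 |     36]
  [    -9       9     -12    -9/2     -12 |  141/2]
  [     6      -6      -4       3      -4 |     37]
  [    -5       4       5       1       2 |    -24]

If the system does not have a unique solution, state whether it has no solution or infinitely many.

Row-reduce:
R1 ← R1 / (6).
R2 ← R2 − 1·R1.
R3 ← R3 + 9·R1.
R4 ← R4 − 6·R1.
R5 ← R5 + 5·R1.
R2 ← R2 / (5).
R1 ← R1 + 1·R2.
R5 ← R5 + 1·R2.
R3 ← R3 / (-9/2).
R1 ← R1 − 4/15·R3.
R2 ← R2 + 17/30·R3.
R4 ← R4 + 9·R3.
R5 ← R5 − 43/5·R3.
Swap R4 and R5.
R4 ← R4 / (3).
R2 ← R2 + 1/2·R4.
Rank is 4 with 5 unknowns, leaving x_5 free.

infinitely many solutions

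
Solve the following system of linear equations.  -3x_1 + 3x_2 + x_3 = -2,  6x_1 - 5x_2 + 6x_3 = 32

infinitely many solutions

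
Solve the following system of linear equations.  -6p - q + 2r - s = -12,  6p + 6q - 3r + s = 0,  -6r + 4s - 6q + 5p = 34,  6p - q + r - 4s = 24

Row-reduce the augmented matrix:
R1 ← R1 / (-6).
R2 ← R2 − 6·R1.
R3 ← R3 − 5·R1.
R4 ← R4 − 6·R1.
R2 ← R2 / (5).
R1 ← R1 − 1/6·R2.
R3 ← R3 + 41/6·R2.
R4 ← R4 + 2·R2.
R3 ← R3 / (-57/10).
R1 ← R1 + 3/10·R3.
R2 ← R2 + 1/5·R3.
R4 ← R4 − 13/5·R3.
R4 ← R4 / (-32/9).
R2 ← R2 + 1/9·R4.
R3 ← R3 + 5/9·R4.
Reading off the reduced rows gives p = 2, q = -3, r = -3, s = -3.

p = 2, q = -3, r = -3, s = -3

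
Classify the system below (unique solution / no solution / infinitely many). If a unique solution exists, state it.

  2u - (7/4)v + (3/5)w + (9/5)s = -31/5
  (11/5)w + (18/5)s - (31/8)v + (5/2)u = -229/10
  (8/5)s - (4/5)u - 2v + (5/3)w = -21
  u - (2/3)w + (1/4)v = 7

Row-reduce:
R1 ← R1 / (2).
R2 ← R2 − 5/2·R1.
R3 ← R3 + 4/5·R1.
R4 ← R4 − 1·R1.
R2 ← R2 / (-27/16).
R1 ← R1 + 7/8·R2.
R3 ← R3 + 27/10·R2.
R4 ← R4 − 9/8·R2.
R3 ← R3 / (-31/75).
R1 ← R1 + 61/135·R3.
R2 ← R2 + 116/135·R3.
Rank is 3 with 4 unknowns, leaving s free.

infinitely many solutions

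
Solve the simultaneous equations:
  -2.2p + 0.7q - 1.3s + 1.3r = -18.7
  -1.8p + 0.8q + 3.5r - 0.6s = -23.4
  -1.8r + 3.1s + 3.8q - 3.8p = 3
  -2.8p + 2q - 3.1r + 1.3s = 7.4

p = 1, q = -5, r = -4, s = 6

Row-reduce the augmented matrix:
R1 ← R1 / (-11/5).
R2 ← R2 + 9/5·R1.
R3 ← R3 + 19/5·R1.
R4 ← R4 + 14/5·R1.
R2 ← R2 / (5/22).
R1 ← R1 + 7/22·R2.
R3 ← R3 − 57/22·R2.
R4 ← R4 − 61/55·R2.
R3 ← R3 / (-1591/50).
R1 ← R1 − 141/50·R3.
R2 ← R2 − 268/25·R3.
R4 ← R4 + 4161/250·R3.
R4 ← R4 / (26276/39775).
R1 ← R1 − 19813/15910·R4.
R2 ← R2 − 16389/7955·R4.
R3 ← R3 + 3/1591·R4.
Reading off the reduced rows gives p = 1, q = -5, r = -4, s = 6.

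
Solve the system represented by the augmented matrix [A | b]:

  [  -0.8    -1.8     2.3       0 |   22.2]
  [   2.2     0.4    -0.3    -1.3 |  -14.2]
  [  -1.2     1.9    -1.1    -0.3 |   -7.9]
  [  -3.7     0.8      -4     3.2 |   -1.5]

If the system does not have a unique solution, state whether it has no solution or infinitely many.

Row-reduce the augmented matrix:
R1 ← R1 / (-4/5).
R2 ← R2 − 11/5·R1.
R3 ← R3 + 6/5·R1.
R4 ← R4 + 37/10·R1.
R2 ← R2 / (-91/20).
R1 ← R1 − 9/4·R2.
R3 ← R3 − 23/5·R2.
R4 ← R4 − 73/8·R2.
R3 ← R3 / (561/364).
R1 ← R1 − 19/182·R3.
R2 ← R2 + 241/182·R3.
R4 ← R4 + 4649/1820·R3.
R4 ← R4 / (-116837/56100).
R1 ← R1 + 2993/5610·R4.
R2 ← R2 + 3089/2805·R4.
R3 ← R3 + 2938/2805·R4.
Reading off the reduced rows gives x_1 = -5, x_2 = -5, x_3 = 4, x_4 = 0.

x_1 = -5, x_2 = -5, x_3 = 4, x_4 = 0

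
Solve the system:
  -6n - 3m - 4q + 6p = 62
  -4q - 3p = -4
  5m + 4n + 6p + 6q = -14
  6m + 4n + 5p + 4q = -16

m = -2, n = -4, p = 4, q = -2

Row-reduce the augmented matrix:
R1 ← R1 / (-3).
R3 ← R3 − 5·R1.
R4 ← R4 − 6·R1.
Swap R2 and R3.
R2 ← R2 / (-6).
R1 ← R1 − 2·R2.
R4 ← R4 + 8·R2.
R3 ← R3 / (-3).
R1 ← R1 − 10/3·R3.
R2 ← R2 + 8/3·R3.
R4 ← R4 + 13/3·R3.
R4 ← R4 / (8/3).
R1 ← R1 + 10/3·R4.
R2 ← R2 − 11/3·R4.
R3 ← R3 − 4/3·R4.
Reading off the reduced rows gives m = -2, n = -4, p = 4, q = -2.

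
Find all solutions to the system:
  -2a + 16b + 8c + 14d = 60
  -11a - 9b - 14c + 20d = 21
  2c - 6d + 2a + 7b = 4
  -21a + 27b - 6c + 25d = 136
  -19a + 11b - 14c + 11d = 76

Row-reduce the augmented matrix:
R1 ← R1 / (-2).
R2 ← R2 + 11·R1.
R3 ← R3 − 2·R1.
R4 ← R4 + 21·R1.
R5 ← R5 + 19·R1.
R2 ← R2 / (-97).
R1 ← R1 + 8·R2.
R3 ← R3 − 23·R2.
R4 ← R4 + 141·R2.
R5 ← R5 + 141·R2.
R3 ← R3 / (-364/97).
R1 ← R1 − 76/97·R3.
R2 ← R2 − 58/97·R3.
R4 ← R4 + 552/97·R3.
R5 ← R5 + 552/97·R3.
R4 ← R4 / (-2801/91).
R1 ← R1 + 314/91·R4.
R2 ← R2 + 53/182·R4.
R3 ← R3 − 535/364·R4.
R5 ← R5 + 2801/91·R4.
R5 reduces to 0 = 0, so the extra equation is consistent.
Reading off the reduced rows gives a = -3, b = 2, c = 1, d = 1.

a = -3, b = 2, c = 1, d = 1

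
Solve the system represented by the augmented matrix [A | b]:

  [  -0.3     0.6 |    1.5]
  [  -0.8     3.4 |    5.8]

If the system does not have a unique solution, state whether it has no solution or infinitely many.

x_1 = -3, x_2 = 1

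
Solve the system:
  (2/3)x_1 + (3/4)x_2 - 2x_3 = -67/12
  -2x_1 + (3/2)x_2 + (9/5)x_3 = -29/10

Row-reduce:
R1 ← R1 / (2/3).
R2 ← R2 + 2·R1.
R2 ← R2 / (15/4).
R1 ← R1 − 9/8·R2.
Rank is 2 with 3 unknowns, leaving x_3 free.

infinitely many solutions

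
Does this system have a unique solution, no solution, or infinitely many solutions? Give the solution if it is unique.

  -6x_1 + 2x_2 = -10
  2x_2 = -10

x_1 = 0, x_2 = -5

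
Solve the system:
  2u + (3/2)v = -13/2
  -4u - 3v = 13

Row-reduce:
R1 ← R1 / (2).
R2 ← R2 + 4·R1.
Rank is 1 with 2 unknowns, leaving v free.

infinitely many solutions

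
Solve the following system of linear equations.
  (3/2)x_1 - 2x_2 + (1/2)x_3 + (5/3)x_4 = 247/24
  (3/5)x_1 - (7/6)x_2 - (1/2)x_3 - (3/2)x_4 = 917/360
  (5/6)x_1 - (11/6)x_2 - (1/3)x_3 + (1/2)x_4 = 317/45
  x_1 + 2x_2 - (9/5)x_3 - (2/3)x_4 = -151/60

x_1 = 5/2, x_2 = -7/3, x_3 = -1/4, x_4 = 6/5

Row-reduce the augmented matrix:
R1 ← R1 / (3/2).
R2 ← R2 − 3/5·R1.
R3 ← R3 − 5/6·R1.
R4 ← R4 − 1·R1.
R2 ← R2 / (-11/30).
R1 ← R1 + 4/3·R2.
R3 ← R3 + 13/18·R2.
R4 ← R4 − 10/3·R2.
R3 ← R3 / (76/99).
R1 ← R1 − 95/33·R3.
R2 ← R2 − 21/11·R3.
R4 ← R4 + 1402/165·R3.
R4 ← R4 / (3999/190).
R1 ← R1 + 65/12·R4.
R2 ← R2 + 277/76·R4.
R3 ← R3 − 1141/228·R4.
Reading off the reduced rows gives x_1 = 5/2, x_2 = -7/3, x_3 = -1/4, x_4 = 6/5.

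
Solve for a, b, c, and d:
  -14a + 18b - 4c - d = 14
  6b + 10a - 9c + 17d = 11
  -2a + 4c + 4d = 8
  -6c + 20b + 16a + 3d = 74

Row-reduce the augmented matrix:
R1 ← R1 / (-14).
R2 ← R2 − 10·R1.
R3 ← R3 + 2·R1.
R4 ← R4 − 16·R1.
R2 ← R2 / (132/7).
R1 ← R1 + 9/7·R2.
R3 ← R3 + 18/7·R2.
R4 ← R4 − 284/7·R2.
R3 ← R3 / (65/22).
R1 ← R1 + 23/44·R3.
R2 ← R2 + 83/132·R3.
R4 ← R4 − 493/33·R3.
R4 ← R4 / (-2549/39).
R1 ← R1 − 30/13·R4.
R2 ← R2 − 173/78·R4.
R3 ← R3 − 28/13·R4.
Reading off the reduced rows gives a = 2, b = 3, c = 3, d = 0.

a = 2, b = 3, c = 3, d = 0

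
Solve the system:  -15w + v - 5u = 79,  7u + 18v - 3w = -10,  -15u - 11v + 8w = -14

u = -1, v = -1, w = -5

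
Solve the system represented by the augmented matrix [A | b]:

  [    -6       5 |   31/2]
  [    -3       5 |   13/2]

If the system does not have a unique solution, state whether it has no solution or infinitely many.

x_1 = -3, x_2 = -1/2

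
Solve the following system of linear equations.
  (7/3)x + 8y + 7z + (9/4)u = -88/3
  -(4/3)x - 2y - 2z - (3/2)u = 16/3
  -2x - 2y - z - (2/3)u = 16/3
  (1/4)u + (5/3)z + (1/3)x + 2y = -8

infinitely many solutions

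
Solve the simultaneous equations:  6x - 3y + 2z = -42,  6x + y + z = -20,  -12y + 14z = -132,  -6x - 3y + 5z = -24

x = -3, y = 4, z = -6

Row-reduce the augmented matrix:
R1 ← R1 / (6).
R2 ← R2 − 6·R1.
R4 ← R4 + 6·R1.
R2 ← R2 / (4).
R1 ← R1 + 1/2·R2.
R3 ← R3 + 12·R2.
R4 ← R4 + 6·R2.
R3 ← R3 / (11).
R1 ← R1 − 5/24·R3.
R2 ← R2 + 1/4·R3.
R4 ← R4 − 11/2·R3.
R4 reduces to 0 = 0, so the extra equation is consistent.
Reading off the reduced rows gives x = -3, y = 4, z = -6.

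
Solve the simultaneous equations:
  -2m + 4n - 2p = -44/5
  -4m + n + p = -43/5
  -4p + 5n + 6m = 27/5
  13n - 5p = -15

Row-reduce the augmented matrix:
R1 ← R1 / (-2).
R2 ← R2 + 4·R1.
R3 ← R3 − 6·R1.
R2 ← R2 / (-7).
R1 ← R1 + 2·R2.
R3 ← R3 − 17·R2.
R4 ← R4 − 13·R2.
R3 ← R3 / (15/7).
R1 ← R1 + 3/7·R3.
R2 ← R2 + 5/7·R3.
R4 ← R4 − 30/7·R3.
R4 reduces to 0 = 0, so the extra equation is consistent.
Reading off the reduced rows gives m = 2, n = -1, p = 2/5.

m = 2, n = -1, p = 2/5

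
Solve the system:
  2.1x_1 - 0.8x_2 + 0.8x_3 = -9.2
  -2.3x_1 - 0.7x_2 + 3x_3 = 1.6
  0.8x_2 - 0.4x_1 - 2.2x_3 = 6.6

x_1 = -4, x_2 = -2, x_3 = -3

Row-reduce the augmented matrix:
R1 ← R1 / (21/10).
R2 ← R2 + 23/10·R1.
R3 ← R3 + 2/5·R1.
R2 ← R2 / (-331/210).
R1 ← R1 + 8/21·R2.
R3 ← R3 − 68/105·R2.
R3 ← R3 / (-753/1655).
R1 ← R1 + 184/331·R3.
R2 ← R2 + 814/331·R3.
Reading off the reduced rows gives x_1 = -4, x_2 = -2, x_3 = -3.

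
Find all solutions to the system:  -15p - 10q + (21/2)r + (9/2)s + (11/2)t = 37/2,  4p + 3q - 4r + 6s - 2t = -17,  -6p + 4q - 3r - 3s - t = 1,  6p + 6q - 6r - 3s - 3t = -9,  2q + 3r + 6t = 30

Row-reduce:
R1 ← R1 / (-15).
R2 ← R2 − 4·R1.
R3 ← R3 + 6·R1.
R4 ← R4 − 6·R1.
R2 ← R2 / (1/3).
R1 ← R1 − 2/3·R2.
R3 ← R3 − 8·R2.
R4 ← R4 − 2·R2.
R5 ← R5 − 2·R2.
R3 ← R3 / (108/5).
R1 ← R1 − 17/10·R3.
R2 ← R2 + 18/5·R3.
R4 ← R4 − 27/5·R3.
R5 ← R5 − 51/5·R3.
Swap R4 and R5.
R4 ← R4 / (122/3).
R1 ← R1 + 13/18·R4.
R2 ← R2 + 8·R4.
R3 ← R3 + 74/9·R4.
Rank is 4 with 5 unknowns, leaving t free.

infinitely many solutions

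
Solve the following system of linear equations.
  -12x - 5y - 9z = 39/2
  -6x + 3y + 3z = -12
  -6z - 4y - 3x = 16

Row-reduce:
R1 ← R1 / (-12).
R2 ← R2 + 6·R1.
R3 ← R3 + 3·R1.
R2 ← R2 / (11/2).
R1 ← R1 − 5/12·R2.
R3 ← R3 + 11/4·R2.
Row 3 reduces to 0 = 1/4, a contradiction. The system is inconsistent.

no solution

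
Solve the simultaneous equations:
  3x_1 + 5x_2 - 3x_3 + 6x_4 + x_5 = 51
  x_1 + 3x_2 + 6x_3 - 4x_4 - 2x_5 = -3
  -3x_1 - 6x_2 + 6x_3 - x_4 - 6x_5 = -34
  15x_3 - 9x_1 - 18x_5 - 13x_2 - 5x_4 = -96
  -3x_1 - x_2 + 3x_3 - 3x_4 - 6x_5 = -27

Row-reduce:
R1 ← R1 / (3).
R2 ← R2 − 1·R1.
R3 ← R3 + 3·R1.
R4 ← R4 + 9·R1.
R5 ← R5 + 3·R1.
R2 ← R2 / (4/3).
R1 ← R1 − 5/3·R2.
R3 ← R3 + 1·R2.
R4 ← R4 − 2·R2.
R5 ← R5 − 4·R2.
R3 ← R3 / (33/4).
R1 ← R1 + 39/4·R3.
R2 ← R2 − 21/4·R3.
R4 ← R4 + 9/2·R3.
R5 ← R5 + 21·R3.
R4 ← R4 / (245/11).
R1 ← R1 − 111/11·R4.
R2 ← R2 + 53/11·R4.
R3 ← R3 − 2/33·R4.
R5 ← R5 − 245/11·R4.
Row 5 reduces to 0 = 1, a contradiction. The system is inconsistent.

no solution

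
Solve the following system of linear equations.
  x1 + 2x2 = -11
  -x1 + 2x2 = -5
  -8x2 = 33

Row-reduce:
R2 ← R2 + 1·R1.
R2 ← R2 / (4).
R1 ← R1 − 2·R2.
R3 ← R3 + 8·R2.
Row 3 reduces to 0 = 1, a contradiction. The system is inconsistent.

no solution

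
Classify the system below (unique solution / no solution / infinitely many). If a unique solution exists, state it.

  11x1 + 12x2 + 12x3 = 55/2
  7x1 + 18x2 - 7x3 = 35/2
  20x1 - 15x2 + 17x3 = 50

Row-reduce the augmented matrix:
R1 ← R1 / (11).
R2 ← R2 − 7·R1.
R3 ← R3 − 20·R1.
R2 ← R2 / (114/11).
R1 ← R1 − 12/11·R2.
R3 ← R3 + 405/11·R2.
R3 ← R3 / (-2159/38).
R1 ← R1 − 50/19·R3.
R2 ← R2 + 161/114·R3.
Reading off the reduced rows gives x1 = 5/2, x2 = 0, x3 = 0.

x1 = 5/2, x2 = 0, x3 = 0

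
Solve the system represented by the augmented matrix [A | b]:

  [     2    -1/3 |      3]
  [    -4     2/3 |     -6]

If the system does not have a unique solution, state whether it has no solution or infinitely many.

infinitely many solutions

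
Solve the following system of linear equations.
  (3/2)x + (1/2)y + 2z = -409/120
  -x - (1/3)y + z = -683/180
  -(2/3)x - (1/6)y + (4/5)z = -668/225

x = 7/4, y = -5/3, z = -13/5

Row-reduce the augmented matrix:
R1 ← R1 / (3/2).
R2 ← R2 + 1·R1.
R3 ← R3 + 2/3·R1.
Swap R2 and R3.
R2 ← R2 / (1/18).
R1 ← R1 − 1/3·R2.
R3 ← R3 / (7/3).
R1 ← R1 + 44/5·R3.
R2 ← R2 − 152/5·R3.
Reading off the reduced rows gives x = 7/4, y = -5/3, z = -13/5.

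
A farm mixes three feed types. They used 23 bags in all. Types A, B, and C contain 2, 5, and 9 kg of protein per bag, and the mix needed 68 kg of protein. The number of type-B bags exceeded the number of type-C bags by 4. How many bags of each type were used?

Let a = type-A bags, b = type-B bags, c = type-C bags.
  a + b + c = 23
  5b + 9c + 2a = 68
  b - c = 4
Row-reduce the augmented matrix:
R2 ← R2 − 2·R1.
R2 ← R2 / (3).
R1 ← R1 − 1·R2.
R3 ← R3 − 1·R2.
R3 ← R3 / (-10/3).
R1 ← R1 + 4/3·R3.
R2 ← R2 − 7/3·R3.
Reading off the reduced rows gives a = 17, b = 5, c = 1.

type-A bags: 17, type-B bags: 5, type-C bags: 1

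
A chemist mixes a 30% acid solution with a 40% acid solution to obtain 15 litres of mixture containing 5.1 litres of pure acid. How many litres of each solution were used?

Let a = litres of solution A, b = litres of solution B.
  a + b = 15
  (3/10)a + (2/5)b = 51/10
From equation 1: a = 15 − b.
Substitute into equation 2 and solve: b = 6.
Then a = 9.

litres of solution A: 9, litres of solution B: 6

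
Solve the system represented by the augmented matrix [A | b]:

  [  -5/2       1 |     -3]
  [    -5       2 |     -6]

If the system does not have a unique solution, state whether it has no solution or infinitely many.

infinitely many solutions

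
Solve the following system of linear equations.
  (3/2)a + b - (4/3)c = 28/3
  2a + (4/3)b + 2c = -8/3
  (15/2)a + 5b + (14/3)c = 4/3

infinitely many solutions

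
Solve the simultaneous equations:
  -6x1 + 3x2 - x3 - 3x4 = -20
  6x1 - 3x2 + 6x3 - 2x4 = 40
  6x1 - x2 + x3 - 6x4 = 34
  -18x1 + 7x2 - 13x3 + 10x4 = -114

infinitely many solutions

Row-reduce:
R1 ← R1 / (-6).
R2 ← R2 − 6·R1.
R3 ← R3 − 6·R1.
R4 ← R4 + 18·R1.
Swap R2 and R3.
R2 ← R2 / (2).
R1 ← R1 + 1/2·R2.
R4 ← R4 + 2·R2.
R3 ← R3 / (5).
R1 ← R1 − 1/6·R3.
R4 ← R4 + 10·R3.
Rank is 3 with 4 unknowns, leaving x4 free.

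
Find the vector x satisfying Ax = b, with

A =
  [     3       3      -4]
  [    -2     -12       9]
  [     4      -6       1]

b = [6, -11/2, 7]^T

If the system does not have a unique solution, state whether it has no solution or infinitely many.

Row-reduce:
R1 ← R1 / (3).
R2 ← R2 + 2·R1.
R3 ← R3 − 4·R1.
R2 ← R2 / (-10).
R1 ← R1 − 1·R2.
R3 ← R3 + 10·R2.
Row 3 reduces to 0 = 1/2, a contradiction. The system is inconsistent.

no solution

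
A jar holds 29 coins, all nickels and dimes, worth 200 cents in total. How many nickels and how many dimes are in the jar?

Let n = nickels, d = dimes.
  d + n = 29
  5n + 10d = 200
Row-reduce the augmented matrix:
R2 ← R2 − 5·R1.
R2 ← R2 / (5).
R1 ← R1 − 1·R2.
Reading off the reduced rows gives n = 18, d = 11.

nickels: 18, dimes: 11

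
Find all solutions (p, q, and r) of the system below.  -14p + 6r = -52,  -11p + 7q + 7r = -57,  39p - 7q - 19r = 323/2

no solution

Row-reduce:
R1 ← R1 / (-14).
R2 ← R2 + 11·R1.
R3 ← R3 − 39·R1.
R2 ← R2 / (7).
R3 ← R3 + 7·R2.
Row 3 reduces to 0 = 1/2, a contradiction. The system is inconsistent.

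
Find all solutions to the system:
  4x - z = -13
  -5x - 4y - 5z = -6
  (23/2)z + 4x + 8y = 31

Row-reduce:
R1 ← R1 / (4).
R2 ← R2 + 5·R1.
R3 ← R3 − 4·R1.
R2 ← R2 / (-4).
R3 ← R3 − 8·R2.
Row 3 reduces to 0 = -1/2, a contradiction. The system is inconsistent.

no solution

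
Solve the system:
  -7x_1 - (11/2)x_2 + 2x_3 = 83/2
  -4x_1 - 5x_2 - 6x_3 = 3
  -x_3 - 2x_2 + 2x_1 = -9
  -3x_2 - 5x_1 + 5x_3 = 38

no solution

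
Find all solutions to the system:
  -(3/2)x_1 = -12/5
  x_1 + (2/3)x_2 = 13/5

x_1 = 8/5, x_2 = 3/2

From equation 2: x_1 = 13/5 − 2/3·x_2.
Substitute into equation 1 and solve: x_2 = 3/2.
Then x_1 = 8/5.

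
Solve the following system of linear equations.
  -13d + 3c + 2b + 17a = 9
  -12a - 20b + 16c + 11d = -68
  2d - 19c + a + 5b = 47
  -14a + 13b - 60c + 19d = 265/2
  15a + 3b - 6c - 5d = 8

no solution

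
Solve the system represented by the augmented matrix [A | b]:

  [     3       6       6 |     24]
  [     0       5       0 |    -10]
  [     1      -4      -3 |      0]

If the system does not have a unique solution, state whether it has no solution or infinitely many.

x_1 = 4, x_2 = -2, x_3 = 4

Row-reduce the augmented matrix:
R1 ← R1 / (3).
R3 ← R3 − 1·R1.
R2 ← R2 / (5).
R1 ← R1 − 2·R2.
R3 ← R3 + 6·R2.
R3 ← R3 / (-5).
R1 ← R1 − 2·R3.
Reading off the reduced rows gives x_1 = 4, x_2 = -2, x_3 = 4.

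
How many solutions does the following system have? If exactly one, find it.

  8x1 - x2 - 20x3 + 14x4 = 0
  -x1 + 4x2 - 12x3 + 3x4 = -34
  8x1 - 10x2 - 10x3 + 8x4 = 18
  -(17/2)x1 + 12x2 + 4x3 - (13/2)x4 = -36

Row-reduce:
R1 ← R1 / (8).
R2 ← R2 + 1·R1.
R3 ← R3 − 8·R1.
R4 ← R4 + 17/2·R1.
R2 ← R2 / (31/8).
R1 ← R1 + 1/8·R2.
R3 ← R3 + 9·R2.
R4 ← R4 − 175/16·R2.
R3 ← R3 / (-734/31).
R1 ← R1 + 92/31·R3.
R2 ← R2 + 116/31·R3.
R4 ← R4 − 734/31·R3.
Row 4 reduces to 0 = -1, a contradiction. The system is inconsistent.

no solution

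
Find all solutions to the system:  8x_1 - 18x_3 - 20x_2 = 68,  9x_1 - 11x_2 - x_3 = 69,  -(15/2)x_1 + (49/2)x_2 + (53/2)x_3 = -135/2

infinitely many solutions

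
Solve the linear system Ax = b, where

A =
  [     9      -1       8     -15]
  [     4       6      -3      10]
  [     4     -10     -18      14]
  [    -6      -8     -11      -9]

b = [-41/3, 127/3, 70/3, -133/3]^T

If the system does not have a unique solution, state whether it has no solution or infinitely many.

x_1 = 7/3, x_2 = 2, x_3 = -1/3, x_4 = 2

Row-reduce the augmented matrix:
R1 ← R1 / (9).
R2 ← R2 − 4·R1.
R3 ← R3 − 4·R1.
R4 ← R4 + 6·R1.
R2 ← R2 / (58/9).
R1 ← R1 + 1/9·R2.
R3 ← R3 + 86/9·R2.
R4 ← R4 + 26/3·R2.
R3 ← R3 / (-907/29).
R1 ← R1 − 45/58·R3.
R2 ← R2 + 59/58·R3.
R4 ← R4 + 420/29·R3.
R4 ← R4 / (-15963/907).
R1 ← R1 + 230/907·R4.
R2 ← R2 − 1007/907·R4.
R3 ← R3 + 1316/907·R4.
Reading off the reduced rows gives x_1 = 7/3, x_2 = 2, x_3 = -1/3, x_4 = 2.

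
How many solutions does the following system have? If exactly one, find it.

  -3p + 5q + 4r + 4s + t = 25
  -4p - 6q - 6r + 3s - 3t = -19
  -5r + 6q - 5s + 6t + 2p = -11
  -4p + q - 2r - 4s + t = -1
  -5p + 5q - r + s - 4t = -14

Row-reduce the augmented matrix:
R1 ← R1 / (-3).
R2 ← R2 + 4·R1.
R3 ← R3 − 2·R1.
R4 ← R4 + 4·R1.
R5 ← R5 + 5·R1.
R2 ← R2 / (-38/3).
R1 ← R1 + 5/3·R2.
R3 ← R3 − 28/3·R2.
R4 ← R4 + 17/3·R2.
R5 ← R5 + 10/3·R2.
R3 ← R3 / (-203/19).
R1 ← R1 − 3/19·R3.
R2 ← R2 − 17/19·R3.
R4 ← R4 + 43/19·R3.
R5 ← R5 + 89/19·R3.
R4 ← R4 / (-431/58).
R1 ← R1 + 63/58·R4.
R2 ← R2 + 9/58·R4.
R3 ← R3 − 11/29·R4.
R5 ← R5 + 95/29·R4.
R5 ← R5 / (-19407/3017).
R1 ← R1 − 486/3017·R5.
R2 ← R2 − 265/431·R5.
R3 ← R3 + 121/431·R5.
R4 ← R4 + 353/3017·R5.
Reading off the reduced rows gives p = -2, q = -1, r = 4, s = 1, t = 4.

p = -2, q = -1, r = 4, s = 1, t = 4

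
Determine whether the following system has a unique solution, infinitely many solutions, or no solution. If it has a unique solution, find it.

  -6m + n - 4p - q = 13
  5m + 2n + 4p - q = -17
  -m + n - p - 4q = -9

infinitely many solutions

Row-reduce:
R1 ← R1 / (-6).
R2 ← R2 − 5·R1.
R3 ← R3 + 1·R1.
R2 ← R2 / (17/6).
R1 ← R1 + 1/6·R2.
R3 ← R3 − 5/6·R2.
R3 ← R3 / (-9/17).
R1 ← R1 − 12/17·R3.
R2 ← R2 − 4/17·R3.
Rank is 3 with 4 unknowns, leaving q free.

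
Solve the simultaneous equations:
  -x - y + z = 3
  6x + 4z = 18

Row-reduce:
R1 ← R1 / (-1).
R2 ← R2 − 6·R1.
R2 ← R2 / (-6).
R1 ← R1 − 1·R2.
Rank is 2 with 3 unknowns, leaving z free.

infinitely many solutions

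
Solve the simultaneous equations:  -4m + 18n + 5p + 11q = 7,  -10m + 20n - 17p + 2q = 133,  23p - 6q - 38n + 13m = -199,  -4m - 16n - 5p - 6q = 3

no solution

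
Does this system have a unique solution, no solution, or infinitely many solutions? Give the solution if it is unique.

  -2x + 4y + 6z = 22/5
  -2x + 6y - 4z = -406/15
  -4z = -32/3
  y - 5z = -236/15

Row-reduce the augmented matrix:
R1 ← R1 / (-2).
R2 ← R2 + 2·R1.
R2 ← R2 / (2).
R1 ← R1 + 2·R2.
R4 ← R4 − 1·R2.
R3 ← R3 / (-4).
R1 ← R1 + 13·R3.
R2 ← R2 + 5·R3.
R4 reduces to 0 = 0, so the extra equation is consistent.
Reading off the reduced rows gives x = 1, y = -12/5, z = 8/3.

x = 1, y = -12/5, z = 8/3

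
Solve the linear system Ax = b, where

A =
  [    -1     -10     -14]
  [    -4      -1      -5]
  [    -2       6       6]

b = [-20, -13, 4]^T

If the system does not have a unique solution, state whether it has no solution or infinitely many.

no solution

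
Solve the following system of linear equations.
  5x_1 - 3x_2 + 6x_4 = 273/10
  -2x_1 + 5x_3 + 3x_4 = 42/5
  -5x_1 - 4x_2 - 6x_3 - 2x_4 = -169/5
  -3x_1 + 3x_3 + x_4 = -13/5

Row-reduce the augmented matrix:
R1 ← R1 / (5).
R2 ← R2 + 2·R1.
R3 ← R3 + 5·R1.
R4 ← R4 + 3·R1.
R2 ← R2 / (-6/5).
R1 ← R1 + 3/5·R2.
R3 ← R3 + 7·R2.
R4 ← R4 + 9/5·R2.
R3 ← R3 / (-211/6).
R1 ← R1 + 5/2·R3.
R2 ← R2 + 25/6·R3.
R4 ← R4 + 9/2·R3.
R4 ← R4 / (4/211).
R1 ← R1 − 96/211·R4.
R2 ← R2 + 262/211·R4.
R3 ← R3 − 165/211·R4.
Reading off the reduced rows gives x_1 = 3, x_2 = 3/2, x_3 = 6/5, x_4 = 14/5.

x_1 = 3, x_2 = 3/2, x_3 = 6/5, x_4 = 14/5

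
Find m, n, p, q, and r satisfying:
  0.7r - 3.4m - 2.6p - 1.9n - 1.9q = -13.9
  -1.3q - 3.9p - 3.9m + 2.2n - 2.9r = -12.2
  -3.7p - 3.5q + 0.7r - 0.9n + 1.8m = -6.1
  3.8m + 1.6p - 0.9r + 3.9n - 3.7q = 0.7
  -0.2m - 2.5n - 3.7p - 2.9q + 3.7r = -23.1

m = 3, n = -4, p = 2, q = 1, r = -6

Row-reduce the augmented matrix:
R1 ← R1 / (-17/5).
R2 ← R2 + 39/10·R1.
R3 ← R3 − 9/5·R1.
R4 ← R4 − 19/5·R1.
R5 ← R5 + 1/5·R1.
R2 ← R2 / (1489/340).
R1 ← R1 − 19/34·R2.
R3 ← R3 + 162/85·R2.
R4 ← R4 − 151/85·R2.
R5 ← R5 + 203/85·R2.
R3 ← R3 / (-16307/2978).
R1 ← R1 − 1313/1489·R3.
R2 ← R2 + 312/1489·R3.
R4 ← R4 + 6951/7445·R3.
R5 ← R5 + 60267/14890·R3.
R4 ← R4 / (-2232934/407675).
R1 ← R1 + 17723/81535·R4.
R2 ← R2 − 29237/81535·R4.
R3 ← R3 − 61394/81535·R4.
R5 ← R5 − 301271/407675·R4.
R5 ← R5 / (4998489/2232934).
R1 ← R1 − 269999/2232934·R5.
R2 ← R2 + 1625941/2232934·R5.
R3 ← R3 − 336927/1116467·R5.
R4 ← R4 + 601991/2232934·R5.
Reading off the reduced rows gives m = 3, n = -4, p = 2, q = 1, r = -6.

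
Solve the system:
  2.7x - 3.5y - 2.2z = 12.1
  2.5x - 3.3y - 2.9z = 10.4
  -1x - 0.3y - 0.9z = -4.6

x = 4, y = -1, z = 1

Row-reduce the augmented matrix:
R1 ← R1 / (27/10).
R2 ← R2 − 5/2·R1.
R3 ← R3 + 1·R1.
R2 ← R2 / (-8/135).
R1 ← R1 + 35/27·R2.
R3 ← R3 + 431/270·R2.
R3 ← R3 / (689/32).
R1 ← R1 − 289/16·R3.
R2 ← R2 − 233/16·R3.
Reading off the reduced rows gives x = 4, y = -1, z = 1.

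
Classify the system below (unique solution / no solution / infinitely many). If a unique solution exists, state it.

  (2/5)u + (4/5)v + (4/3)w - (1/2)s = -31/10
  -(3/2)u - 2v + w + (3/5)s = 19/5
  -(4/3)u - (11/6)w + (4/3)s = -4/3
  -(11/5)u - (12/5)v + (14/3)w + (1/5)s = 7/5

infinitely many solutions

Row-reduce:
R1 ← R1 / (2/5).
R2 ← R2 + 3/2·R1.
R3 ← R3 + 4/3·R1.
R4 ← R4 + 11/5·R1.
R1 ← R1 − 2·R2.
R3 ← R3 − 8/3·R2.
R4 ← R4 − 2·R2.
R3 ← R3 / (-241/18).
R1 ← R1 + 26/3·R3.
R2 ← R2 − 6·R3.
Rank is 3 with 4 unknowns, leaving s free.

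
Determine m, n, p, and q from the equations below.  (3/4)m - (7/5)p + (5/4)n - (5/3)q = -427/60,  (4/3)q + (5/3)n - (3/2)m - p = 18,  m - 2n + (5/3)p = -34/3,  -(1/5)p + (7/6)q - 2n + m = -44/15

m = -6, n = 1, p = -2, q = 4

Row-reduce the augmented matrix:
R1 ← R1 / (3/4).
R2 ← R2 + 3/2·R1.
R3 ← R3 − 1·R1.
R4 ← R4 − 1·R1.
R2 ← R2 / (25/6).
R1 ← R1 − 5/3·R2.
R3 ← R3 + 11/3·R2.
R4 ← R4 + 11/3·R2.
R3 ← R3 / (71/375).
R1 ← R1 + 26/75·R3.
R2 ← R2 + 114/125·R3.
R4 ← R4 + 629/375·R3.
R4 ← R4 / (7315/1278).
R1 ← R1 + 368/639·R4.
R2 ← R2 − 124/71·R4.
R3 ← R3 − 520/213·R4.
Reading off the reduced rows gives m = -6, n = 1, p = -2, q = 4.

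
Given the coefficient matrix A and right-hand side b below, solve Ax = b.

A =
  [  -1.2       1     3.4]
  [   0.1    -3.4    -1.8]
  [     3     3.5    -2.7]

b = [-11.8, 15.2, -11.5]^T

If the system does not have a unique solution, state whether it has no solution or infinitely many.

Row-reduce the augmented matrix:
R1 ← R1 / (-6/5).
R2 ← R2 − 1/10·R1.
R3 ← R3 − 3·R1.
R2 ← R2 / (-199/60).
R1 ← R1 + 5/6·R2.
R3 ← R3 − 6·R2.
R3 ← R3 / (3041/995).
R1 ← R1 + 488/199·R3.
R2 ← R2 − 91/199·R3.
Reading off the reduced rows gives x_1 = -6, x_2 = -2, x_3 = -5.

x_1 = -6, x_2 = -2, x_3 = -5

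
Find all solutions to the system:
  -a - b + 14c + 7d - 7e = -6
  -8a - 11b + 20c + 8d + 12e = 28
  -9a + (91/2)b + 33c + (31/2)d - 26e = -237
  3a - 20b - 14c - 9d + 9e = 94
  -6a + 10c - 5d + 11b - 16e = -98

infinitely many solutions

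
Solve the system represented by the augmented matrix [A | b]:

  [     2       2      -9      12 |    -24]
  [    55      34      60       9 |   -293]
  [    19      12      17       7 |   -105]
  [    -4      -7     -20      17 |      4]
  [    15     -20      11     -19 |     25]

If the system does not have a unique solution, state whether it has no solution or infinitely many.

no solution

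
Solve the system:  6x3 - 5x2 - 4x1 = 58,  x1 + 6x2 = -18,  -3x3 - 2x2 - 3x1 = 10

x1 = -6, x2 = -2, x3 = 4

Row-reduce the augmented matrix:
R1 ← R1 / (-4).
R2 ← R2 − 1·R1.
R3 ← R3 + 3·R1.
R2 ← R2 / (19/4).
R1 ← R1 − 5/4·R2.
R3 ← R3 − 7/4·R2.
R3 ← R3 / (-153/19).
R1 ← R1 + 36/19·R3.
R2 ← R2 − 6/19·R3.
Reading off the reduced rows gives x1 = -6, x2 = -2, x3 = 4.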